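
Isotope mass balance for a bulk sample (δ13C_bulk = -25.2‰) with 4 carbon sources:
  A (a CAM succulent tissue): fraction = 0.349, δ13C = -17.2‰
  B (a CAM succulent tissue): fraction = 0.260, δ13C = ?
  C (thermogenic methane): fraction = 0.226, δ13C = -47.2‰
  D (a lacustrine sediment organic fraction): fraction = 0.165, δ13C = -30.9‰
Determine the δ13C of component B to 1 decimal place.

-13.2‰

Isotope mass balance: δ_bulk = Σ fᵢ·δᵢ.
-25.2 = 0.349×(-17.2) + 0.260×δ_B + 0.226×(-47.2) + 0.165×(-30.9)
0.260·δ_B = -25.2 − (-21.768) = -3.431
δ_B = -3.431 / 0.260 = -13.20‰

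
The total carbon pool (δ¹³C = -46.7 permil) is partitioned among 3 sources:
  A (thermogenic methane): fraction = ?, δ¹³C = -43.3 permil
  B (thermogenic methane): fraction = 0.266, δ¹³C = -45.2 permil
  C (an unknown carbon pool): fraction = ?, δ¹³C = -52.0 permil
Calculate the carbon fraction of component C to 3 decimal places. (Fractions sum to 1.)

0.333

Let f_C and f_A be the unknown fractions; fractions sum to 1 so f_C + f_A = 0.734.
Mass balance: Σ fᵢ·δᵢ = δ_bulk ⇒ f_C·(-52.0) + f_A·(-43.3) = -46.7 − (-12.023) = -34.677
Substitute f_A = 0.734 − f_C:
f_C·(-52.0 − -43.3) = -34.677 − 0.734×(-43.3) = -2.895
f_C = -2.895 / -8.7 = 0.3327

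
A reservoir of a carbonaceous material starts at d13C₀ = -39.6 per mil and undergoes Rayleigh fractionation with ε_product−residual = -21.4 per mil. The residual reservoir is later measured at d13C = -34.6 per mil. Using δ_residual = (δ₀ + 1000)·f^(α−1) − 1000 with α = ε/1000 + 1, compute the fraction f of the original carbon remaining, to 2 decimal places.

α − 1 = ε/1000 = -0.0214
(δ_res + 1000)/(δ₀ + 1000) = (-34.6 + 1000)/(-39.6 + 1000) = 965.4/960.4 = 1.005206
f = 1.005206^(1/-0.0214) = exp(ln(1.005206)/-0.0214) = exp(0.00519/-0.0214)
f = exp(-0.2426) = 0.7845

0.78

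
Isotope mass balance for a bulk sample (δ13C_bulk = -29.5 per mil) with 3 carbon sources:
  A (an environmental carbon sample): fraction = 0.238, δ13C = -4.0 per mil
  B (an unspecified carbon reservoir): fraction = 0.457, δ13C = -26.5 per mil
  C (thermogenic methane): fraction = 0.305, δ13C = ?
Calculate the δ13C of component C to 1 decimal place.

-53.9 per mil

Isotope mass balance: δ_bulk = Σ fᵢ·δᵢ.
-29.5 = 0.238×(-4.0) + 0.457×(-26.5) + 0.305×δ_C
0.305·δ_C = -29.5 − (-13.062) = -16.438
δ_C = -16.438 / 0.305 = -53.89 per mil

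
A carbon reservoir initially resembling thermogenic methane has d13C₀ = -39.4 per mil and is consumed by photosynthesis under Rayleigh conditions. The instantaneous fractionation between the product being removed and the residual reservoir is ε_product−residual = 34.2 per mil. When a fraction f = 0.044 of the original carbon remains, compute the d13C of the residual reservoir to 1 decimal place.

Rayleigh residual: δ_res = (δ₀ + 1000)·f^(α−1) − 1000
α = ε/1000 + 1 = 1.03420, so α − 1 = 0.03420
f^(α−1) = 0.044^(0.03420) = 0.898682
δ_res = (-39.4 + 1000) × 0.898682 − 1000 = 863.274 − 1000 = -136.73 per mil

-136.7 per mil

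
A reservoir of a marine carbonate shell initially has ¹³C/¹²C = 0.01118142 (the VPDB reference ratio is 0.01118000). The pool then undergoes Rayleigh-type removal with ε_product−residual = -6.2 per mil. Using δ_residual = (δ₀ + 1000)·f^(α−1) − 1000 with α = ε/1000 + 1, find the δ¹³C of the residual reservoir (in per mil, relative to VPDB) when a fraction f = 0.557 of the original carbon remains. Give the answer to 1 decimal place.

δ₀ = (0.01118142/0.01118000 − 1)×1000 = (1.000127 − 1)×1000 = 0.127 per mil
α − 1 = ε/1000 = -0.0062
f^(α−1) = 0.557^(-0.0062) = 1.003635
δ_res = (0.127 + 1000) × 1.003635 − 1000 = 1003.762 − 1000 = 3.76 per mil

3.8 per mil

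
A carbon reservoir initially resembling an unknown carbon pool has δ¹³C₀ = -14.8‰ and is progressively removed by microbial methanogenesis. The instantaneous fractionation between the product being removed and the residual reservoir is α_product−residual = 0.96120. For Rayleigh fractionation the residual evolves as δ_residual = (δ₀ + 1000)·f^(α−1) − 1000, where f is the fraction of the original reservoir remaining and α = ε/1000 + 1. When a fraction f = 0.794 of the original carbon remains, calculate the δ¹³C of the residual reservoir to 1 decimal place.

Rayleigh residual: δ_res = (δ₀ + 1000)·f^(α−1) − 1000
α − 1 = -0.03880
f^(α−1) = 0.794^(-0.03880) = 1.008990
δ_res = (-14.8 + 1000) × 1.008990 − 1000 = 994.057 − 1000 = -5.94‰

-5.9‰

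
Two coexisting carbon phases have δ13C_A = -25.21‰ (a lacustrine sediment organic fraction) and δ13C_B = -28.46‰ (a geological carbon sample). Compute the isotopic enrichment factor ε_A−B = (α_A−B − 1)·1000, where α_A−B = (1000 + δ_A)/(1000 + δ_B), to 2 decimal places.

α_A−B = (1000 + -25.21) / (1000 + -28.46) = 974.79 / 971.54 = 1.003345
ε_A−B = (1.003345 − 1) × 1000 = 3.345‰
(The approximation ε ≈ δ_A − δ_B would give 3.25‰.)

3.35‰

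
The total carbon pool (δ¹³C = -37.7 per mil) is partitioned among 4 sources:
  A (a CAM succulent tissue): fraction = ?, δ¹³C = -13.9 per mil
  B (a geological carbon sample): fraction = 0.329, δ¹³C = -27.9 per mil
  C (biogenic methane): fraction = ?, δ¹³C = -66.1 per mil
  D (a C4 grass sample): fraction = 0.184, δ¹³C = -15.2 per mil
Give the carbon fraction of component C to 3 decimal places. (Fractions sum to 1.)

Let f_C and f_A be the unknown fractions; fractions sum to 1 so f_C + f_A = 0.487.
Mass balance: Σ fᵢ·δᵢ = δ_bulk ⇒ f_C·(-66.1) + f_A·(-13.9) = -37.7 − (-11.976) = -25.724
Substitute f_A = 0.487 − f_C:
f_C·(-66.1 − -13.9) = -25.724 − 0.487×(-13.9) = -18.955
f_C = -18.955 / -52.2 = 0.3631

0.363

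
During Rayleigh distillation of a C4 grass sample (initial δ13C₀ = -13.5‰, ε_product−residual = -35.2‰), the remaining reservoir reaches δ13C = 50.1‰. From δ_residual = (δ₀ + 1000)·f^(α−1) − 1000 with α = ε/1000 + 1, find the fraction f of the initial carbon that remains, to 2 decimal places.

α − 1 = ε/1000 = -0.0352
(δ_res + 1000)/(δ₀ + 1000) = (50.1 + 1000)/(-13.5 + 1000) = 1050.1/986.5 = 1.064470
f = 1.064470^(1/-0.0352) = exp(ln(1.064470)/-0.0352) = exp(0.06248/-0.0352)
f = exp(-1.7749) = 0.1695

0.17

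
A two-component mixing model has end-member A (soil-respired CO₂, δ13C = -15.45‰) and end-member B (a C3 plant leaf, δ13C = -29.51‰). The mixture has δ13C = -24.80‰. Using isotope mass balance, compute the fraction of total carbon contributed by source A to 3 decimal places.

0.335

δ_mix = f_A·δ_A + (1 − f_A)·δ_B  ⇒  f_A = (δ_mix − δ_B)/(δ_A − δ_B)
f_A = (-24.80 − (-29.51)) / (-15.45 − (-29.51))
f_A = 4.71 / 14.06 = 0.3350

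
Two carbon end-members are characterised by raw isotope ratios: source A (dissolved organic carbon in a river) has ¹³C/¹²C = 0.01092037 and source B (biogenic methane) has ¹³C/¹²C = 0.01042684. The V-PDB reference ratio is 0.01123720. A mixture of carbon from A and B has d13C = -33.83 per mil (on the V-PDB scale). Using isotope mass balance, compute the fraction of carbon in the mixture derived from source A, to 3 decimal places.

δ_A = (0.01092037/0.01123720 − 1)×1000 = (0.971805 − 1)×1000 = -28.195 per mil
δ_B = (0.01042684/0.01123720 − 1)×1000 = (0.927886 − 1)×1000 = -72.114 per mil
f_A = (δ_mix − δ_B)/(δ_A − δ_B) = (-33.83 − (-72.114))/(-28.195 − (-72.114))
f_A = 38.284 / 43.919 = 0.8717

0.872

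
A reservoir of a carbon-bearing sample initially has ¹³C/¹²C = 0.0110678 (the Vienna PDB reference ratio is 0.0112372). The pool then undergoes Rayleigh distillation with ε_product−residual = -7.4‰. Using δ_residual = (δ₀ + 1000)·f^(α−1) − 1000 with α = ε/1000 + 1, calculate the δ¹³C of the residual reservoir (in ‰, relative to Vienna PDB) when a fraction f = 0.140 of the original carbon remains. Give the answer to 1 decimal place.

δ₀ = (0.0110678/0.0112372 − 1)×1000 = (0.984925 − 1)×1000 = -15.075‰
α − 1 = ε/1000 = -0.0074
f^(α−1) = 0.140^(-0.0074) = 1.014656
δ_res = (-15.075 + 1000) × 1.014656 − 1000 = 999.360 − 1000 = -0.64‰

-0.6‰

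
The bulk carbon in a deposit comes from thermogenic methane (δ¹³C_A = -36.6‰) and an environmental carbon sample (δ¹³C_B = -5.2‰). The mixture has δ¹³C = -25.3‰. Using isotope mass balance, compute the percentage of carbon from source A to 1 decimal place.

δ_mix = f_A·δ_A + (1 − f_A)·δ_B  ⇒  f_A = (δ_mix − δ_B)/(δ_A − δ_B)
f_A = (-25.3 − (-5.2)) / (-36.6 − (-5.2))
f_A = -20.1 / -31.4 = 0.6401

64.0%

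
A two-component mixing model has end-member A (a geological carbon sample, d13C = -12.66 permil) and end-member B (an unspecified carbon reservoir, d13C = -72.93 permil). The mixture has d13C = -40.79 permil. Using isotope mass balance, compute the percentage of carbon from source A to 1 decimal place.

δ_mix = f_A·δ_A + (1 − f_A)·δ_B  ⇒  f_A = (δ_mix − δ_B)/(δ_A − δ_B)
f_A = (-40.79 − (-72.93)) / (-12.66 − (-72.93))
f_A = 32.14 / 60.27 = 0.5333

53.3%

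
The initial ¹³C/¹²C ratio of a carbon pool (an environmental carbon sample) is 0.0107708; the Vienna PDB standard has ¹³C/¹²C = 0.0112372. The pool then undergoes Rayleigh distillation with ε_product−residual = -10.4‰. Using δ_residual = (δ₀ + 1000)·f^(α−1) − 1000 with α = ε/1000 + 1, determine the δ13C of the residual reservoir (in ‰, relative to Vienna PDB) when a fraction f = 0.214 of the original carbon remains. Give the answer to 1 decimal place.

δ₀ = (0.0107708/0.0112372 − 1)×1000 = (0.958495 − 1)×1000 = -41.505‰
α − 1 = ε/1000 = -0.0104
f^(α−1) = 0.214^(-0.0104) = 1.016164
δ_res = (-41.505 + 1000) × 1.016164 − 1000 = 973.988 − 1000 = -26.01‰

-26.0‰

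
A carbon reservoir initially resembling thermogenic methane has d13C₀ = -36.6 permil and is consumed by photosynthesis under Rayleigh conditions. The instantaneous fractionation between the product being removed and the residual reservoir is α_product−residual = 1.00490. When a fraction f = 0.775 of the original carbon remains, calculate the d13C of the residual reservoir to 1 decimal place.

-37.8 permil

Rayleigh residual: δ_res = (δ₀ + 1000)·f^(α−1) − 1000
α − 1 = 0.00490
f^(α−1) = 0.775^(0.00490) = 0.998752
δ_res = (-36.6 + 1000) × 0.998752 − 1000 = 962.197 − 1000 = -37.80 permil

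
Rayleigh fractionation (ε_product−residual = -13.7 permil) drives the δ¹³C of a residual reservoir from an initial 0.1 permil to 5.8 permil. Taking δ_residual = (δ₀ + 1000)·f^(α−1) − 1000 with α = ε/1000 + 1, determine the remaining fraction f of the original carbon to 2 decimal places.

α − 1 = ε/1000 = -0.0137
(δ_res + 1000)/(δ₀ + 1000) = (5.8 + 1000)/(0.1 + 1000) = 1005.8/1000.1 = 1.005699
f = 1.005699^(1/-0.0137) = exp(ln(1.005699)/-0.0137) = exp(0.00568/-0.0137)
f = exp(-0.4148) = 0.6604

0.66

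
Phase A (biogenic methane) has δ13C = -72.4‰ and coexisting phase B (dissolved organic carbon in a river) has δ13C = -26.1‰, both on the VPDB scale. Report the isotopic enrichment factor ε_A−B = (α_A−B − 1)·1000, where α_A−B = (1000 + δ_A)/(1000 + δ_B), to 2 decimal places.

α_A−B = (1000 + -72.4) / (1000 + -26.1) = 927.6 / 973.9 = 0.952459
ε_A−B = (0.952459 − 1) × 1000 = -47.541‰
(The approximation ε ≈ δ_A − δ_B would give -46.3‰.)

-47.54‰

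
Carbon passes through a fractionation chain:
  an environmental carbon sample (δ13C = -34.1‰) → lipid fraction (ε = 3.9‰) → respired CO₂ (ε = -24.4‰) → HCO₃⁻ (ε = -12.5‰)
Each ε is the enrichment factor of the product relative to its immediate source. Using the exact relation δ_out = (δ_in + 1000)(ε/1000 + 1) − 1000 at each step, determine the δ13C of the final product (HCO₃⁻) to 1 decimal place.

step 1: δ = (-34.10 + 1000)·(3.9/1000 + 1) − 1000 = -30.33‰
step 2: δ = (-30.33 + 1000)·(-24.4/1000 + 1) − 1000 = -53.99‰
step 3: δ = (-53.99 + 1000)·(-12.5/1000 + 1) − 1000 = -65.82‰

-65.8‰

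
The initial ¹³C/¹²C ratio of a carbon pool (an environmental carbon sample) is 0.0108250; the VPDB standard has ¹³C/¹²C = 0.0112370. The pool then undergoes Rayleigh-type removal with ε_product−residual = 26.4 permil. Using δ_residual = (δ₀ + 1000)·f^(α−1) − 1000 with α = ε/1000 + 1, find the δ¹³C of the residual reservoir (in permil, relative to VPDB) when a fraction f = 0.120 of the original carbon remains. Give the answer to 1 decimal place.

-89.1 permil

δ₀ = (0.0108250/0.0112370 − 1)×1000 = (0.963335 − 1)×1000 = -36.665 permil
α − 1 = ε/1000 = 0.0264
f^(α−1) = 0.120^(0.0264) = 0.945563
δ_res = (-36.665 + 1000) × 0.945563 − 1000 = 910.894 − 1000 = -89.11 permil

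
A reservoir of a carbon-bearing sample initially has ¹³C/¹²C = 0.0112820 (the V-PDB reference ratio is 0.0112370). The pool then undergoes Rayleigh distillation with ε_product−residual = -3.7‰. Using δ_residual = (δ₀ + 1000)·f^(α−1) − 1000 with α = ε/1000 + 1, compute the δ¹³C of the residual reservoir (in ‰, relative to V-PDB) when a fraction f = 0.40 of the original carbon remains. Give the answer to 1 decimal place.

7.4‰

δ₀ = (0.0112820/0.0112370 − 1)×1000 = (1.004005 − 1)×1000 = 4.005‰
α − 1 = ε/1000 = -0.0037
f^(α−1) = 0.40^(-0.0037) = 1.003396
δ_res = (4.005 + 1000) × 1.003396 − 1000 = 1007.414 − 1000 = 7.41‰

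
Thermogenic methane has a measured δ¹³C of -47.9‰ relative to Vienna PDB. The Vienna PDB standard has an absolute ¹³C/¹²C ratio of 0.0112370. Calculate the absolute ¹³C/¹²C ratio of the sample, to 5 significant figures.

0.010699

R_sample = R_standard × (δ¹³C/1000 + 1)
R_sample = 0.0112370 × (-47.9/1000 + 1) = 0.0112370 × 0.952100
R_sample = 0.0106987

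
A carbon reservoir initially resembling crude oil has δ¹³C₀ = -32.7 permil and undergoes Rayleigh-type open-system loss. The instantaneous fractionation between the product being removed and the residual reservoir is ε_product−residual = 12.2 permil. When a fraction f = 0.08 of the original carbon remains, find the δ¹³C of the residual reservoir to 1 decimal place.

-62.1 permil

Rayleigh residual: δ_res = (δ₀ + 1000)·f^(α−1) − 1000
α = ε/1000 + 1 = 1.01220, so α − 1 = 0.01220
f^(α−1) = 0.08^(0.01220) = 0.969656
δ_res = (-32.7 + 1000) × 0.969656 − 1000 = 937.948 − 1000 = -62.05 permil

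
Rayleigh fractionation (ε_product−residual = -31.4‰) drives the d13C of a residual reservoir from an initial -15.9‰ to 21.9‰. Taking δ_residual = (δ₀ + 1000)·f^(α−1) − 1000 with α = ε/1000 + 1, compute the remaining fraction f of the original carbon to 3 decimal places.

0.301

α − 1 = ε/1000 = -0.0314
(δ_res + 1000)/(δ₀ + 1000) = (21.9 + 1000)/(-15.9 + 1000) = 1021.9/984.1 = 1.038411
f = 1.038411^(1/-0.0314) = exp(ln(1.038411)/-0.0314) = exp(0.03769/-0.0314)
f = exp(-1.2004) = 0.3011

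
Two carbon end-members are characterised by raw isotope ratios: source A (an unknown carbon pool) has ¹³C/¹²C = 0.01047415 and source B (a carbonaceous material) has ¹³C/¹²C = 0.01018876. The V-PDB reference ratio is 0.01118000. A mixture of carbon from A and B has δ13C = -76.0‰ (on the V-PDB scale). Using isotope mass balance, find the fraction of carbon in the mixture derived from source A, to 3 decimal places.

0.496

δ_A = (0.01047415/0.01118000 − 1)×1000 = (0.936865 − 1)×1000 = -63.135‰
δ_B = (0.01018876/0.01118000 − 1)×1000 = (0.911338 − 1)×1000 = -88.662‰
f_A = (δ_mix − δ_B)/(δ_A − δ_B) = (-76.0 − (-88.662))/(-63.135 − (-88.662))
f_A = 12.662 / 25.527 = 0.4960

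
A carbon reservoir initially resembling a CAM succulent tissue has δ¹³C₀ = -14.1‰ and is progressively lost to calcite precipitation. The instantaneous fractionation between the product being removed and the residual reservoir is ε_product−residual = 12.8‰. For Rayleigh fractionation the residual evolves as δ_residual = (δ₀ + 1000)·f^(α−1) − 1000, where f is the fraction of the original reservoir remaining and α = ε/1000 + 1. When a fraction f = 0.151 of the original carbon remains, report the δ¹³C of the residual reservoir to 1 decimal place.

-37.7‰

Rayleigh residual: δ_res = (δ₀ + 1000)·f^(α−1) − 1000
α = ε/1000 + 1 = 1.01280, so α − 1 = 0.01280
f^(α−1) = 0.151^(0.01280) = 0.976092
δ_res = (-14.1 + 1000) × 0.976092 − 1000 = 962.329 − 1000 = -37.67‰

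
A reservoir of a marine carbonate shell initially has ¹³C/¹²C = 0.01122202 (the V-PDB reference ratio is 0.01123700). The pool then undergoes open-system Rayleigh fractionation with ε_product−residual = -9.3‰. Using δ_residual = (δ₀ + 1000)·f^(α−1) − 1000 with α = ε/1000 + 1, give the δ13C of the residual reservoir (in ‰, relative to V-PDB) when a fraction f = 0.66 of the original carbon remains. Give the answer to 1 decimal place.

2.5‰

δ₀ = (0.01122202/0.01123700 − 1)×1000 = (0.998667 − 1)×1000 = -1.333‰
α − 1 = ε/1000 = -0.0093
f^(α−1) = 0.66^(-0.0093) = 1.003872
δ_res = (-1.333 + 1000) × 1.003872 − 1000 = 1002.534 − 1000 = 2.53‰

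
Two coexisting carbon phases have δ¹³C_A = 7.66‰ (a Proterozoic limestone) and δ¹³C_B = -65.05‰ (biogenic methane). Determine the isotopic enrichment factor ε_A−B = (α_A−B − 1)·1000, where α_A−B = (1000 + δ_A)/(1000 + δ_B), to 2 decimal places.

α_A−B = (1000 + 7.66) / (1000 + -65.05) = 1007.66 / 934.95 = 1.077769
ε_A−B = (1.077769 − 1) × 1000 = 77.769‰
(The approximation ε ≈ δ_A − δ_B would give 72.71‰.)

77.77‰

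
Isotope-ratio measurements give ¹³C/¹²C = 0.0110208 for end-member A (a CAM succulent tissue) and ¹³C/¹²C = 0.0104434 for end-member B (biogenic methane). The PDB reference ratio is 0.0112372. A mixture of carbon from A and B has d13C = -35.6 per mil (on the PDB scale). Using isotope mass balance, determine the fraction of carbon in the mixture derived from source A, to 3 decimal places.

δ_A = (0.0110208/0.0112372 − 1)×1000 = (0.980743 − 1)×1000 = -19.257 per mil
δ_B = (0.0104434/0.0112372 − 1)×1000 = (0.929360 − 1)×1000 = -70.640 per mil
f_A = (δ_mix − δ_B)/(δ_A − δ_B) = (-35.6 − (-70.640))/(-19.257 − (-70.640))
f_A = 35.040 / 51.383 = 0.6819

0.682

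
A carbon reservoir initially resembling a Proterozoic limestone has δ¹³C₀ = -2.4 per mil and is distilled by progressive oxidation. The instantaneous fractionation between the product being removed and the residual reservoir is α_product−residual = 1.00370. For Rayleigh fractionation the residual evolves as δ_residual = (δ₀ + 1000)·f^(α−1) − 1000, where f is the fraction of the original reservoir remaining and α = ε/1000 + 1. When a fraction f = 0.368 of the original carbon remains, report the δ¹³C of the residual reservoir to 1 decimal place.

-6.1 per mil

Rayleigh residual: δ_res = (δ₀ + 1000)·f^(α−1) − 1000
α − 1 = 0.00370
f^(α−1) = 0.368^(0.00370) = 0.996308
δ_res = (-2.4 + 1000) × 0.996308 − 1000 = 993.917 − 1000 = -6.08 per mil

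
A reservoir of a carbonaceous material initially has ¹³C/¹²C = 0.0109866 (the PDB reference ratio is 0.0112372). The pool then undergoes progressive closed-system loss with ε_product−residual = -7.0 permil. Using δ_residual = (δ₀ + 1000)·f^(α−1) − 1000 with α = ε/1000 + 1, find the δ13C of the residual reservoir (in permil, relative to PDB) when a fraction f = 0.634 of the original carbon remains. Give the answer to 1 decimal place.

δ₀ = (0.0109866/0.0112372 − 1)×1000 = (0.977699 − 1)×1000 = -22.301 permil
α − 1 = ε/1000 = -0.0070
f^(α−1) = 0.634^(-0.0070) = 1.003195
δ_res = (-22.301 + 1000) × 1.003195 − 1000 = 980.823 − 1000 = -19.18 permil

-19.2 permil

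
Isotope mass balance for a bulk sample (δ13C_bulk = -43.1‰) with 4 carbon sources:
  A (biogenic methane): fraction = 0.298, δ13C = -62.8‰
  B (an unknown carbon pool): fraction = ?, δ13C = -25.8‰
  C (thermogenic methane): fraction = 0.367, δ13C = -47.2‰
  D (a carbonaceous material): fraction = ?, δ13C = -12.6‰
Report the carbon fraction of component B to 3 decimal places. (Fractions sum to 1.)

Let f_B and f_D be the unknown fractions; fractions sum to 1 so f_B + f_D = 0.335.
Mass balance: Σ fᵢ·δᵢ = δ_bulk ⇒ f_B·(-25.8) + f_D·(-12.6) = -43.1 − (-36.037) = -7.063
Substitute f_D = 0.335 − f_B:
f_B·(-25.8 − -12.6) = -7.063 − 0.335×(-12.6) = -2.842
f_B = -2.842 / -13.2 = 0.2153

0.215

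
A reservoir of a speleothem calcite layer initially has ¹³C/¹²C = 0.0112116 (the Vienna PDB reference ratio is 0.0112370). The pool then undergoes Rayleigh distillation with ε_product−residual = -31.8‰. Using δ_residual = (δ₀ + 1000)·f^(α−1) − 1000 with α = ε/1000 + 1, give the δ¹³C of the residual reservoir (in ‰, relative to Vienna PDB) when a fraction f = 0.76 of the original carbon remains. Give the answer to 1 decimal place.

δ₀ = (0.0112116/0.0112370 − 1)×1000 = (0.997740 − 1)×1000 = -2.260‰
α − 1 = ε/1000 = -0.0318
f^(α−1) = 0.76^(-0.0318) = 1.008765
δ_res = (-2.260 + 1000) × 1.008765 − 1000 = 1006.485 − 1000 = 6.49‰

6.5‰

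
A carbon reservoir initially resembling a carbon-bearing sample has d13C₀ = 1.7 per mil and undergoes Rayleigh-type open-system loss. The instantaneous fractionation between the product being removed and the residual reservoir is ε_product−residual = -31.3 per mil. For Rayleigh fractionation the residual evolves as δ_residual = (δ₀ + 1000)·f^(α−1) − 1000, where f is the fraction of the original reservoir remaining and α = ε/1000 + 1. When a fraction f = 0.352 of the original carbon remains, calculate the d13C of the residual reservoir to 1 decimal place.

Rayleigh residual: δ_res = (δ₀ + 1000)·f^(α−1) − 1000
α = ε/1000 + 1 = 0.96870, so α − 1 = -0.03130
f^(α−1) = 0.352^(-0.03130) = 1.033221
δ_res = (1.7 + 1000) × 1.033221 − 1000 = 1034.977 − 1000 = 34.98 per mil

35.0 per mil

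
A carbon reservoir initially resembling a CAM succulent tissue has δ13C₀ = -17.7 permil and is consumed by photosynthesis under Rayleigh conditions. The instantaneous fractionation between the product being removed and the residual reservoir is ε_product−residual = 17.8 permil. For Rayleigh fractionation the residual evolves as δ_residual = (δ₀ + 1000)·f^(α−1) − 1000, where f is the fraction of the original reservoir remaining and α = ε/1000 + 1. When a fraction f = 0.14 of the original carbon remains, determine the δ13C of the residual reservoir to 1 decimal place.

Rayleigh residual: δ_res = (δ₀ + 1000)·f^(α−1) − 1000
α = ε/1000 + 1 = 1.01780, so α − 1 = 0.01780
f^(α−1) = 0.14^(0.01780) = 0.965608
δ_res = (-17.7 + 1000) × 0.965608 − 1000 = 948.517 − 1000 = -51.48 permil

-51.5 permil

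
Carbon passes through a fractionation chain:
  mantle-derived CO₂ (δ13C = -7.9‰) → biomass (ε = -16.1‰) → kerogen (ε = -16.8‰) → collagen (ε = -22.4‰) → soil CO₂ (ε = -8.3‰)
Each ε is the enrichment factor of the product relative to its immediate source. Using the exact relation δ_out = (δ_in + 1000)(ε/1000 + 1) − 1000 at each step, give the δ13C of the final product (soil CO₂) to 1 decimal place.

-69.6‰

step 1: δ = (-7.90 + 1000)·(-16.1/1000 + 1) − 1000 = -23.87‰
step 2: δ = (-23.87 + 1000)·(-16.8/1000 + 1) − 1000 = -40.27‰
step 3: δ = (-40.27 + 1000)·(-22.4/1000 + 1) − 1000 = -61.77‰
step 4: δ = (-61.77 + 1000)·(-8.3/1000 + 1) − 1000 = -69.56‰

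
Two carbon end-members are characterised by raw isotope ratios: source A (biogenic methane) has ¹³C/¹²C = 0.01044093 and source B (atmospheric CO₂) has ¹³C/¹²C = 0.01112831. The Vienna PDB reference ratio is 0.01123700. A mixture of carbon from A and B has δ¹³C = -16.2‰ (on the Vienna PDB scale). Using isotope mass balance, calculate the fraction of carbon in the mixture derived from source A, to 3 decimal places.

0.107

δ_A = (0.01044093/0.01123700 − 1)×1000 = (0.929156 − 1)×1000 = -70.844‰
δ_B = (0.01112831/0.01123700 − 1)×1000 = (0.990327 − 1)×1000 = -9.673‰
f_A = (δ_mix − δ_B)/(δ_A − δ_B) = (-16.2 − (-9.673))/(-70.844 − (-9.673))
f_A = -6.527 / -61.171 = 0.1067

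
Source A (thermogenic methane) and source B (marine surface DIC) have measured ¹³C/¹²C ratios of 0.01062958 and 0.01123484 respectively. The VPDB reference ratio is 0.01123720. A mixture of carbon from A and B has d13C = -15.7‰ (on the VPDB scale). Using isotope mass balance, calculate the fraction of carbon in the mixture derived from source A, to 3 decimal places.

0.288

δ_A = (0.01062958/0.01123720 − 1)×1000 = (0.945928 − 1)×1000 = -54.072‰
δ_B = (0.01123484/0.01123720 − 1)×1000 = (0.999790 − 1)×1000 = -0.210‰
f_A = (δ_mix − δ_B)/(δ_A − δ_B) = (-15.7 − (-0.210))/(-54.072 − (-0.210))
f_A = -15.490 / -53.862 = 0.2876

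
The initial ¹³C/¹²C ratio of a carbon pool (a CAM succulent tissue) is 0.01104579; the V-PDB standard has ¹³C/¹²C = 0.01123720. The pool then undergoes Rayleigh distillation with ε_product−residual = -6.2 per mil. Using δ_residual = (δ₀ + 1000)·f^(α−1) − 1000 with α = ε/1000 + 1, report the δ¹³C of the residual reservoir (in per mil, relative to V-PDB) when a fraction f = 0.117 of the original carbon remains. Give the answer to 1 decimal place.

-3.9 per mil

δ₀ = (0.01104579/0.01123720 − 1)×1000 = (0.982966 − 1)×1000 = -17.034 per mil
α − 1 = ε/1000 = -0.0062
f^(α−1) = 0.117^(-0.0062) = 1.013391
δ_res = (-17.034 + 1000) × 1.013391 − 1000 = 996.130 − 1000 = -3.87 per mil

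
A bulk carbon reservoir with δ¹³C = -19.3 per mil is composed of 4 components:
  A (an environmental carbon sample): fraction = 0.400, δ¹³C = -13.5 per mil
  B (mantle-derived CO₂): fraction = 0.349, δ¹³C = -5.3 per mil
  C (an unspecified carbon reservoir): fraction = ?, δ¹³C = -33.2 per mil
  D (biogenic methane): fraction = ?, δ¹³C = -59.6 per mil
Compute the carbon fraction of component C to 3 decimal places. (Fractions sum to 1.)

Let f_C and f_D be the unknown fractions; fractions sum to 1 so f_C + f_D = 0.251.
Mass balance: Σ fᵢ·δᵢ = δ_bulk ⇒ f_C·(-33.2) + f_D·(-59.6) = -19.3 − (-7.250) = -12.050
Substitute f_D = 0.251 − f_C:
f_C·(-33.2 − -59.6) = -12.050 − 0.251×(-59.6) = 2.909
f_C = 2.909 / 26.4 = 0.1102

0.110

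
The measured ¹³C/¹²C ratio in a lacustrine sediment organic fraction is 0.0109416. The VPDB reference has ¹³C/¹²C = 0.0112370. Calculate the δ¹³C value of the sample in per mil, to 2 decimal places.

-26.29 per mil

δ¹³C = (R_sample / R_standard − 1) × 1000
R_sample / R_standard = 0.0109416 / 0.0112370 = 0.973712
δ¹³C = (0.973712 − 1) × 1000 = -26.288 per mil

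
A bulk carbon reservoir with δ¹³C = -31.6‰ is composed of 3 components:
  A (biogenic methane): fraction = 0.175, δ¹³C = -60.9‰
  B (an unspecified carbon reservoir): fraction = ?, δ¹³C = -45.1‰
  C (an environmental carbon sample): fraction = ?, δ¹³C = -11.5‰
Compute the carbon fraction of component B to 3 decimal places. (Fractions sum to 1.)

0.341

Let f_B and f_C be the unknown fractions; fractions sum to 1 so f_B + f_C = 0.825.
Mass balance: Σ fᵢ·δᵢ = δ_bulk ⇒ f_B·(-45.1) + f_C·(-11.5) = -31.6 − (-10.657) = -20.943
Substitute f_C = 0.825 − f_B:
f_B·(-45.1 − -11.5) = -20.943 − 0.825×(-11.5) = -11.455
f_B = -11.455 / -33.6 = 0.3409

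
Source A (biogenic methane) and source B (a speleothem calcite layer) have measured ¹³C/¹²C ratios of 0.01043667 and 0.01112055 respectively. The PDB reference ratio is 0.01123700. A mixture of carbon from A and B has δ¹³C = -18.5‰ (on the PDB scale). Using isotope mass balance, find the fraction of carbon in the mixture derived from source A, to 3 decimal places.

0.134

δ_A = (0.01043667/0.01123700 − 1)×1000 = (0.928777 − 1)×1000 = -71.223‰
δ_B = (0.01112055/0.01123700 − 1)×1000 = (0.989637 − 1)×1000 = -10.363‰
f_A = (δ_mix − δ_B)/(δ_A − δ_B) = (-18.5 − (-10.363))/(-71.223 − (-10.363))
f_A = -8.137 / -60.860 = 0.1337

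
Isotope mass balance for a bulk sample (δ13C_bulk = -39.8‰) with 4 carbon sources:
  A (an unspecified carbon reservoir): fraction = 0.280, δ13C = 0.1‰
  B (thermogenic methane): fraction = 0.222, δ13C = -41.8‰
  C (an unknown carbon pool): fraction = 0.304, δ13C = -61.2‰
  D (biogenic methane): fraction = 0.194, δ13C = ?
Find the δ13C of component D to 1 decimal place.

Isotope mass balance: δ_bulk = Σ fᵢ·δᵢ.
-39.8 = 0.280×(0.1) + 0.222×(-41.8) + 0.304×(-61.2) + 0.194×δ_D
0.194·δ_D = -39.8 − (-27.856) = -11.944
δ_D = -11.944 / 0.194 = -61.56‰

-61.6‰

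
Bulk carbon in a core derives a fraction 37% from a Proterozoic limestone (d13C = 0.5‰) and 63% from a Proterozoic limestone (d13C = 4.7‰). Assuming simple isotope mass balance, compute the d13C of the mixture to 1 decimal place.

3.1‰

δ_mix = f_A·δ_A + f_B·δ_B
δ_mix = 0.37 × (0.5) + 0.63 × (4.7)
δ_mix = 0.18 + 2.96 = 3.15‰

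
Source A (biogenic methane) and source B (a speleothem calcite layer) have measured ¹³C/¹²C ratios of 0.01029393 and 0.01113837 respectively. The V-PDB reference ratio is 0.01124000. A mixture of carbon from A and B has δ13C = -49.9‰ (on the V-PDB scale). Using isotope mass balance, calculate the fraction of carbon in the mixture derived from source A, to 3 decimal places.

0.544

δ_A = (0.01029393/0.01124000 − 1)×1000 = (0.915830 − 1)×1000 = -84.170‰
δ_B = (0.01113837/0.01124000 − 1)×1000 = (0.990958 − 1)×1000 = -9.042‰
f_A = (δ_mix − δ_B)/(δ_A − δ_B) = (-49.9 − (-9.042))/(-84.170 − (-9.042))
f_A = -40.858 / -75.128 = 0.5438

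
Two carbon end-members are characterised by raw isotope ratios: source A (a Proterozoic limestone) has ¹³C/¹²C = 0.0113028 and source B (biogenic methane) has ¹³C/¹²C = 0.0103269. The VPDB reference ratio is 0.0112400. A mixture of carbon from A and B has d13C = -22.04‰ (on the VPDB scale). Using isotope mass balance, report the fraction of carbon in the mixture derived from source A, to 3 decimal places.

δ_A = (0.0113028/0.0112400 − 1)×1000 = (1.005587 − 1)×1000 = 5.587‰
δ_B = (0.0103269/0.0112400 − 1)×1000 = (0.918763 − 1)×1000 = -81.237‰
f_A = (δ_mix − δ_B)/(δ_A − δ_B) = (-22.04 − (-81.237))/(5.587 − (-81.237))
f_A = 59.197 / 86.824 = 0.6818

0.682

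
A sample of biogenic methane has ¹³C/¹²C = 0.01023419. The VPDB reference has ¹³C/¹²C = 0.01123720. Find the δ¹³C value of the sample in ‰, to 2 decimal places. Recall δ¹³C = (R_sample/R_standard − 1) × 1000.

-89.26‰

δ¹³C = (R_sample / R_standard − 1) × 1000
R_sample / R_standard = 0.01023419 / 0.01123720 = 0.910742
δ¹³C = (0.910742 − 1) × 1000 = -89.258‰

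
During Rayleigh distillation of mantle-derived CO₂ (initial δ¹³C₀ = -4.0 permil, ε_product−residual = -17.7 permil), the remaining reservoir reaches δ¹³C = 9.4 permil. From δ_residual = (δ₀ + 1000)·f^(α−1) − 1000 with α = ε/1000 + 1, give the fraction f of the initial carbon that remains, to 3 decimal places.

0.470

α − 1 = ε/1000 = -0.0177
(δ_res + 1000)/(δ₀ + 1000) = (9.4 + 1000)/(-4.0 + 1000) = 1009.4/996.0 = 1.013454
f = 1.013454^(1/-0.0177) = exp(ln(1.013454)/-0.0177) = exp(0.01336/-0.0177)
f = exp(-0.7550) = 0.4700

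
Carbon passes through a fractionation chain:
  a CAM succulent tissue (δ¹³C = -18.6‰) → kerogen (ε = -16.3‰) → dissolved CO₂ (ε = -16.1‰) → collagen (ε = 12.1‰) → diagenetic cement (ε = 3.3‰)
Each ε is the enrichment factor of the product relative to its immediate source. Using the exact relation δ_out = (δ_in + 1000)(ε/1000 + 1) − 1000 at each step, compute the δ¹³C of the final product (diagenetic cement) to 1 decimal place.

step 1: δ = (-18.60 + 1000)·(-16.3/1000 + 1) − 1000 = -34.60‰
step 2: δ = (-34.60 + 1000)·(-16.1/1000 + 1) − 1000 = -50.14‰
step 3: δ = (-50.14 + 1000)·(12.1/1000 + 1) − 1000 = -38.65‰
step 4: δ = (-38.65 + 1000)·(3.3/1000 + 1) − 1000 = -35.47‰

-35.5‰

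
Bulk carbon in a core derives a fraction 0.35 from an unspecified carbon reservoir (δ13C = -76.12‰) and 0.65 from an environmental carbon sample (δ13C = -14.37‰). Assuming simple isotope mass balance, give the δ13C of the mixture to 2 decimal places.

δ_mix = f_A·δ_A + f_B·δ_B
δ_mix = 0.35 × (-76.12) + 0.65 × (-14.37)
δ_mix = -26.642 + -9.341 = -35.983‰

-35.98‰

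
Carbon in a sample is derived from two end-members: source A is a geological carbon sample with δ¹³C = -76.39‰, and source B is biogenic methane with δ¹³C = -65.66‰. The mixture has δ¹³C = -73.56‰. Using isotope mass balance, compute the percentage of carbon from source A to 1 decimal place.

δ_mix = f_A·δ_A + (1 − f_A)·δ_B  ⇒  f_A = (δ_mix − δ_B)/(δ_A − δ_B)
f_A = (-73.56 − (-65.66)) / (-76.39 − (-65.66))
f_A = -7.90 / -10.73 = 0.7363

73.6%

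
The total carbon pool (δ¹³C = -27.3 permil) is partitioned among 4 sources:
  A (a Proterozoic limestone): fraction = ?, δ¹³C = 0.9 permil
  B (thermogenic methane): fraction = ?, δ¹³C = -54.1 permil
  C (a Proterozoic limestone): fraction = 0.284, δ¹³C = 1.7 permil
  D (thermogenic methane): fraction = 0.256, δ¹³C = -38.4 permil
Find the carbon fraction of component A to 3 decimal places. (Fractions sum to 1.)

0.126

Let f_A and f_B be the unknown fractions; fractions sum to 1 so f_A + f_B = 0.460.
Mass balance: Σ fᵢ·δᵢ = δ_bulk ⇒ f_A·(0.9) + f_B·(-54.1) = -27.3 − (-9.348) = -17.952
Substitute f_B = 0.460 − f_A:
f_A·(0.9 − -54.1) = -17.952 − 0.460×(-54.1) = 6.934
f_A = 6.934 / 55.0 = 0.1261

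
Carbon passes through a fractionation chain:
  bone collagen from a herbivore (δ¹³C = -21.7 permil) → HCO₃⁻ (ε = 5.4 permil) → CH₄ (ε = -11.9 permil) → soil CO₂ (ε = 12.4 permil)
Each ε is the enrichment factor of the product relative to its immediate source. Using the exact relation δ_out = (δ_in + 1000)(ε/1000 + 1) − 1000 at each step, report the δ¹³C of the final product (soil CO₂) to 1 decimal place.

step 1: δ = (-21.70 + 1000)·(5.4/1000 + 1) − 1000 = -16.42 permil
step 2: δ = (-16.42 + 1000)·(-11.9/1000 + 1) − 1000 = -28.12 permil
step 3: δ = (-28.12 + 1000)·(12.4/1000 + 1) − 1000 = -16.07 permil

-16.1 permil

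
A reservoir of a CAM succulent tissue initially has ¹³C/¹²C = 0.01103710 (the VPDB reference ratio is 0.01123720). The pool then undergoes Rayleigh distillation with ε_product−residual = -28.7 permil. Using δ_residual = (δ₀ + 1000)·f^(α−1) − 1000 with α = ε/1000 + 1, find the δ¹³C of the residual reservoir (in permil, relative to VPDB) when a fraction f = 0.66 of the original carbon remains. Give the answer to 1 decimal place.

δ₀ = (0.01103710/0.01123720 − 1)×1000 = (0.982193 − 1)×1000 = -17.807 permil
α − 1 = ε/1000 = -0.0287
f^(α−1) = 0.66^(-0.0287) = 1.011997
δ_res = (-17.807 + 1000) × 1.011997 − 1000 = 993.976 − 1000 = -6.02 permil

-6.0 permil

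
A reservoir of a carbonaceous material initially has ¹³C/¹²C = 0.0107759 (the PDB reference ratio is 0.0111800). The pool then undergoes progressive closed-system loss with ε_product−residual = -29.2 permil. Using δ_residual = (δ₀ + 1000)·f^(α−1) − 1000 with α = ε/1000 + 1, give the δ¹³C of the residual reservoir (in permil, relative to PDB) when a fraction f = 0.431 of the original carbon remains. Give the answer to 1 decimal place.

-12.2 permil

δ₀ = (0.0107759/0.0111800 − 1)×1000 = (0.963855 − 1)×1000 = -36.145 permil
α − 1 = ε/1000 = -0.0292
f^(α−1) = 0.431^(-0.0292) = 1.024881
δ_res = (-36.145 + 1000) × 1.024881 − 1000 = 987.836 − 1000 = -12.16 permil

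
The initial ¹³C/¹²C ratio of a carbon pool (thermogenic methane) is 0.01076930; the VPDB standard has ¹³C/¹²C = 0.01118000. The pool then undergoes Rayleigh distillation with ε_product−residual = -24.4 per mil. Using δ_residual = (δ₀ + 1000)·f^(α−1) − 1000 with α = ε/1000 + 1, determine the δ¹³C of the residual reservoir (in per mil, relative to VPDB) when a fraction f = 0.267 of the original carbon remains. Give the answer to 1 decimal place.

δ₀ = (0.01076930/0.01118000 − 1)×1000 = (0.963265 − 1)×1000 = -36.735 per mil
α − 1 = ε/1000 = -0.0244
f^(α−1) = 0.267^(-0.0244) = 1.032745
δ_res = (-36.735 + 1000) × 1.032745 − 1000 = 994.807 − 1000 = -5.19 per mil

-5.2 per mil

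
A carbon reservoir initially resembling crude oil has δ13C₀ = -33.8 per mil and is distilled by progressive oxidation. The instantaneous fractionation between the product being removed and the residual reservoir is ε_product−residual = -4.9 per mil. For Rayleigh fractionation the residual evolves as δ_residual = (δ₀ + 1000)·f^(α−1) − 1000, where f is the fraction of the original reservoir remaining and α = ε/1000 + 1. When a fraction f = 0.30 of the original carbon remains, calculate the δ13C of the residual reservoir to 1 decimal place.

Rayleigh residual: δ_res = (δ₀ + 1000)·f^(α−1) − 1000
α = ε/1000 + 1 = 0.99510, so α − 1 = -0.00490
f^(α−1) = 0.30^(-0.00490) = 1.005917
δ_res = (-33.8 + 1000) × 1.005917 − 1000 = 971.917 − 1000 = -28.08 per mil

-28.1 per mil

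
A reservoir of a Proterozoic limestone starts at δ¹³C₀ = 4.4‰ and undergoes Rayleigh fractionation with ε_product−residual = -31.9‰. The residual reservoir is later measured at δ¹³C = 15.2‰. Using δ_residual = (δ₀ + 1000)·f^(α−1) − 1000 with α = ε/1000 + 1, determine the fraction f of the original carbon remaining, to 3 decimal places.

0.715

α − 1 = ε/1000 = -0.0319
(δ_res + 1000)/(δ₀ + 1000) = (15.2 + 1000)/(4.4 + 1000) = 1015.2/1004.4 = 1.010753
f = 1.010753^(1/-0.0319) = exp(ln(1.010753)/-0.0319) = exp(0.01070/-0.0319)
f = exp(-0.3353) = 0.7151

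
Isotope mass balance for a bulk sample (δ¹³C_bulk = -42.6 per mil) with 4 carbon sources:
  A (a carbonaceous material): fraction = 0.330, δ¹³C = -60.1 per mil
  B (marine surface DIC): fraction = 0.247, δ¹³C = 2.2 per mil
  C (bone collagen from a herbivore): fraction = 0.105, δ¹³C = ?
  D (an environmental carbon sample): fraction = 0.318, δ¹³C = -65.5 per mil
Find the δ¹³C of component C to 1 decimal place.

Isotope mass balance: δ_bulk = Σ fᵢ·δᵢ.
-42.6 = 0.330×(-60.1) + 0.247×(2.2) + 0.105×δ_C + 0.318×(-65.5)
0.105·δ_C = -42.6 − (-40.119) = -2.481
δ_C = -2.481 / 0.105 = -23.63 per mil

-23.6 per mil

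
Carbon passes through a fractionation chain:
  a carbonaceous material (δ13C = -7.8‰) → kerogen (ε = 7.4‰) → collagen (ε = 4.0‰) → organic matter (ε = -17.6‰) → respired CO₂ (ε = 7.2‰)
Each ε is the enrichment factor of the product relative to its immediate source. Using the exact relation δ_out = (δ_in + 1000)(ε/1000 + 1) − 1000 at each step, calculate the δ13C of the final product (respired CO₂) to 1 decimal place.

-7.0‰

step 1: δ = (-7.80 + 1000)·(7.4/1000 + 1) − 1000 = -0.46‰
step 2: δ = (-0.46 + 1000)·(4.0/1000 + 1) − 1000 = 3.54‰
step 3: δ = (3.54 + 1000)·(-17.6/1000 + 1) − 1000 = -14.12‰
step 4: δ = (-14.12 + 1000)·(7.2/1000 + 1) − 1000 = -7.02‰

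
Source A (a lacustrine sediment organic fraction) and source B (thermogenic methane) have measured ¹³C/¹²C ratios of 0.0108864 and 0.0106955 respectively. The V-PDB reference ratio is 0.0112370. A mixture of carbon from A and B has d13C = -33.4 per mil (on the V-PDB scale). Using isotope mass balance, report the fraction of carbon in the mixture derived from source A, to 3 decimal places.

0.871

δ_A = (0.0108864/0.0112370 − 1)×1000 = (0.968800 − 1)×1000 = -31.200 per mil
δ_B = (0.0106955/0.0112370 − 1)×1000 = (0.951811 − 1)×1000 = -48.189 per mil
f_A = (δ_mix − δ_B)/(δ_A − δ_B) = (-33.4 − (-48.189))/(-31.200 − (-48.189))
f_A = 14.789 / 16.989 = 0.8705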